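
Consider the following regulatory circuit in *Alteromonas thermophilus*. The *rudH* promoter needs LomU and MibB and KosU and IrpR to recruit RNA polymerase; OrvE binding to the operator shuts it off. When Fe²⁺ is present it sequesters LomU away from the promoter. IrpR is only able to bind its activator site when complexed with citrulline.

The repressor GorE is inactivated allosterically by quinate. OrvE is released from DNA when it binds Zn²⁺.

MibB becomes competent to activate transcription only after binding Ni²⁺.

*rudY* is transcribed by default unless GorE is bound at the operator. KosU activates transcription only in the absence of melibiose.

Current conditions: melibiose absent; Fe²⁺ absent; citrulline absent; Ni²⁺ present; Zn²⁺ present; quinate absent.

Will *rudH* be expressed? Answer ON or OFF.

Zn²⁺ is present, so OrvE is inactive.
Fe²⁺ is absent, so LomU is active.
Ni²⁺ is present, so MibB is active.
Melibiose is absent, so KosU is active.
Citrulline is absent, so IrpR is inactive.
Required activator IrpR is absent, so *rudH* is not transcribed.

OFF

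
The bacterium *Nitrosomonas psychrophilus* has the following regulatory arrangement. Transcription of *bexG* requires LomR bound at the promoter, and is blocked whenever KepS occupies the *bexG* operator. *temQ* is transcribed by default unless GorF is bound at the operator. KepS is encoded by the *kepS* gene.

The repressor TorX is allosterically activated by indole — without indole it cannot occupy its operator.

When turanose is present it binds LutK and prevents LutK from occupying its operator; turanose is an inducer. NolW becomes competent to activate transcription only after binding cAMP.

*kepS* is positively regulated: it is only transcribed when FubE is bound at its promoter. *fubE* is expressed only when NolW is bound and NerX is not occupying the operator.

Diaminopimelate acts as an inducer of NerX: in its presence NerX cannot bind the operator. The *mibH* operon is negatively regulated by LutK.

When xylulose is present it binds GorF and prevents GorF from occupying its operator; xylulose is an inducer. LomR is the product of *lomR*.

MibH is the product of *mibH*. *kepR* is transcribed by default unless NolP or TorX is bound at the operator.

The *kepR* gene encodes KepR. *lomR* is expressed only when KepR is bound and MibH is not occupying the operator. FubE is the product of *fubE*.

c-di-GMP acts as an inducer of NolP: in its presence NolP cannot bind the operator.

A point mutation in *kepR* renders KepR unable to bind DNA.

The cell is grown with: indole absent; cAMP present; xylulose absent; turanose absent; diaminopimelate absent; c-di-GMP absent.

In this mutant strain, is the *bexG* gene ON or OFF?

cAMP is present, so NolW is active.
Diaminopimelate is absent, so NerX is active.
With repressor NerX bound, *fubE* is not transcribed.
So FubE is not produced.
Required activator FubE is absent, so *kepS* is not transcribed.
So KepS is not produced.
KepR is non-functional in this strain, so it has no effect.
Turanose is absent, so LutK is active.
With repressor LutK bound, *mibH* is not transcribed.
So MibH is not produced.
Required activator KepR is absent, so *lomR* is not transcribed.
So LomR is not produced.
Required activator LomR is absent, so *bexG* is not transcribed.

OFF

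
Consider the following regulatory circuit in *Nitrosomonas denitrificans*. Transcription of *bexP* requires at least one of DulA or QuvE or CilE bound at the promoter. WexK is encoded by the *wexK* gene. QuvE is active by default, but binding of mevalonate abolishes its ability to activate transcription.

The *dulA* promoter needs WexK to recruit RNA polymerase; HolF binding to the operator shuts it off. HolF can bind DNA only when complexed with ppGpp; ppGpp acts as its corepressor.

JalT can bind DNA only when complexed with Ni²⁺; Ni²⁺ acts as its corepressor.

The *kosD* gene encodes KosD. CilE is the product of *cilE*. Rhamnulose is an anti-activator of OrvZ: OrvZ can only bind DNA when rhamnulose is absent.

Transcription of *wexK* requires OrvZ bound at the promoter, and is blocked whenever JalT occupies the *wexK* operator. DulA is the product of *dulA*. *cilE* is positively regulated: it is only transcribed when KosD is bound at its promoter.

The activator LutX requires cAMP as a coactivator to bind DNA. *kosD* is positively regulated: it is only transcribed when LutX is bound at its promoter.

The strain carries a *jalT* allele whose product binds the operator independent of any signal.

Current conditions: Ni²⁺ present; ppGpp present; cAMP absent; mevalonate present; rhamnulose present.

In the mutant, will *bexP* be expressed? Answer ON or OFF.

OFF

ppGpp is present, so HolF is active.
Rhamnulose is present, so OrvZ is inactive.
JalT is constitutively active in this strain.
With repressor JalT bound, *wexK* is not transcribed.
So WexK is not produced.
With repressor HolF bound, *dulA* is not transcribed.
So DulA is not produced.
Mevalonate is present, so QuvE is inactive.
cAMP is absent, so LutX is inactive.
Required activator LutX is absent, so *kosD* is not transcribed.
So KosD is not produced.
Required activator KosD is absent, so *cilE* is not transcribed.
So CilE is not produced.
No activator is available at the *bexP* promoter, so *bexP* is not transcribed.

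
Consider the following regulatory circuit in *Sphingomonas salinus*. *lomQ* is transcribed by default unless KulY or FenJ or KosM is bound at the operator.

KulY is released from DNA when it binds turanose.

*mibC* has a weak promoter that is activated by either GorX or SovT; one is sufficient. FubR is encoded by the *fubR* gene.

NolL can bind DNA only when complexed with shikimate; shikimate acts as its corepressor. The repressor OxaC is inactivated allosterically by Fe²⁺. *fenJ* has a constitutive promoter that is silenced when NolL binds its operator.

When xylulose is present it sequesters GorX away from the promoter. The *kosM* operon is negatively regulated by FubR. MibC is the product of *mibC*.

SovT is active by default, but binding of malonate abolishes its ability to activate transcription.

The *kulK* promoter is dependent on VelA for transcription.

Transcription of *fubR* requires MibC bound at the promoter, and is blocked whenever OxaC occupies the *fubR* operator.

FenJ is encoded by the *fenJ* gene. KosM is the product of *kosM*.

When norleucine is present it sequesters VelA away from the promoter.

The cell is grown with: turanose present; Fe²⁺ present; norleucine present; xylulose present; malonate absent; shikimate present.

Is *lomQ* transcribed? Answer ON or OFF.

Turanose is present, so KulY is inactive.
Shikimate is present, so NolL is active.
With repressor NolL bound, *fenJ* is not transcribed.
So FenJ is not produced.
Xylulose is present, so GorX is inactive.
Malonate is absent, so SovT is active.
Activator SovT is present, so *mibC* is transcribed.
So MibC is produced and active.
Fe²⁺ is present, so OxaC is inactive.
No repressor is bound and MibC is active, so *fubR* is transcribed.
So FubR is produced and active.
With repressor FubR bound, *kosM* is not transcribed.
So KosM is not produced.
With no repressor bound, *lomQ* is transcribed.

ON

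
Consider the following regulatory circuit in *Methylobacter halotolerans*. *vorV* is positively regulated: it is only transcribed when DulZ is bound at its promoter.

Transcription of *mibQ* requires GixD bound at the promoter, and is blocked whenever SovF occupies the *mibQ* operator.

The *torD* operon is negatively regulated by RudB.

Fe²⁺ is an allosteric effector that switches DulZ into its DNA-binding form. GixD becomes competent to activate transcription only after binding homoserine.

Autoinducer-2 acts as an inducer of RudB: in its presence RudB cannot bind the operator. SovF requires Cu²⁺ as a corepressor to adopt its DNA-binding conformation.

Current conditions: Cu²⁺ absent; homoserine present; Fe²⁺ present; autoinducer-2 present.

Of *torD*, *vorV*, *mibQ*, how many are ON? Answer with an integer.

Autoinducer-2 is present, so RudB is inactive.
With no repressor bound, *torD* is transcribed.
→ *torD* is ON.
Fe²⁺ is present, so DulZ is active.
No repressor is bound and DulZ is active, so *vorV* is transcribed.
→ *vorV* is ON.
Homoserine is present, so GixD is active.
Cu²⁺ is absent, so SovF is inactive.
No repressor is bound and GixD is active, so *mibQ* is transcribed.
→ *mibQ* is ON.
3 of the 3 genes are transcribed.

3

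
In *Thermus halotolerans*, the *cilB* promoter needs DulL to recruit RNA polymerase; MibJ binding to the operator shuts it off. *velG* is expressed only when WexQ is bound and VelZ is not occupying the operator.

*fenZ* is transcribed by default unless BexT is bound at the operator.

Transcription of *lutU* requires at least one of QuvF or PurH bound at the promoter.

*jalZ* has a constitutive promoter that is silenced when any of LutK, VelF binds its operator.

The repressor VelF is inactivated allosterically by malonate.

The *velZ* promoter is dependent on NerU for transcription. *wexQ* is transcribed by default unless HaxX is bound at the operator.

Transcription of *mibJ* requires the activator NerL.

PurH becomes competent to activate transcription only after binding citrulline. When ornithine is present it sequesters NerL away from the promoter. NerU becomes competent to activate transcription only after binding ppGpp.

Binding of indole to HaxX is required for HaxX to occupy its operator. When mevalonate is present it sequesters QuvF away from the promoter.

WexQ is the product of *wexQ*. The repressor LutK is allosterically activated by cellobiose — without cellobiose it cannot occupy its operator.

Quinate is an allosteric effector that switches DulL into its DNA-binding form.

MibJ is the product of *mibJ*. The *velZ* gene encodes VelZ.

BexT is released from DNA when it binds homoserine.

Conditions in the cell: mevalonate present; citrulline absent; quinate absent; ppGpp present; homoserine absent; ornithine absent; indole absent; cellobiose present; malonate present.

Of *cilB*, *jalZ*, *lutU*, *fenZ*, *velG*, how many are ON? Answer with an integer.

0

Ornithine is absent, so NerL is active.
No repressor is bound and NerL is active, so *mibJ* is transcribed.
So MibJ is produced and active.
Quinate is absent, so DulL is inactive.
With repressor MibJ bound, *cilB* is not transcribed.
→ *cilB* is OFF.
Cellobiose is present, so LutK is active.
Malonate is present, so VelF is inactive.
With repressor LutK bound, *jalZ* is not transcribed.
→ *jalZ* is OFF.
Mevalonate is present, so QuvF is inactive.
Citrulline is absent, so PurH is inactive.
No activator is available at the *lutU* promoter, so *lutU* is not transcribed.
→ *lutU* is OFF.
Homoserine is absent, so BexT is active.
With repressor BexT bound, *fenZ* is not transcribed.
→ *fenZ* is OFF.
ppGpp is present, so NerU is active.
No repressor is bound and NerU is active, so *velZ* is transcribed.
So VelZ is produced and active.
Indole is absent, so HaxX is inactive.
With no repressor bound, *wexQ* is transcribed.
So WexQ is produced and active.
With repressor VelZ bound, *velG* is not transcribed.
→ *velG* is OFF.
0 of the 5 genes are transcribed.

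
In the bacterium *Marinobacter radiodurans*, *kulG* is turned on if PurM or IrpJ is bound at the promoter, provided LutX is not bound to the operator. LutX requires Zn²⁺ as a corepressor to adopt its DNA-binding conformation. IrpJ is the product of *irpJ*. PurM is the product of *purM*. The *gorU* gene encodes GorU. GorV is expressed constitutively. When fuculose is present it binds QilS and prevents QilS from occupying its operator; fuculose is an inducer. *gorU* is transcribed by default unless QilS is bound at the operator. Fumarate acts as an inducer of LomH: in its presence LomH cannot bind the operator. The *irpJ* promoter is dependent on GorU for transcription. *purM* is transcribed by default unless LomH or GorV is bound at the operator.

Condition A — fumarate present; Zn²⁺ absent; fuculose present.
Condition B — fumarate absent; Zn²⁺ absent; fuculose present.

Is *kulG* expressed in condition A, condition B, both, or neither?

Condition A:
Fumarate is present, so LomH is inactive.
GorV is produced constitutively and is active.
With repressor GorV bound, *purM* is not transcribed.
So PurM is not produced.
Zn²⁺ is absent, so LutX is inactive.
Fuculose is present, so QilS is inactive.
With no repressor bound, *gorU* is transcribed.
So GorU is produced and active.
No repressor is bound and GorU is active, so *irpJ* is transcribed.
So IrpJ is produced and active.
Activator IrpJ is present, so *kulG* is transcribed.
→ *kulG* is ON in A.
Condition B:
Fumarate is absent, so LomH is active.
GorV is produced constitutively and is active.
With repressor LomH bound, *purM* is not transcribed.
So PurM is not produced.
Zn²⁺ is absent, so LutX is inactive.
Fuculose is present, so QilS is inactive.
With no repressor bound, *gorU* is transcribed.
So GorU is produced and active.
No repressor is bound and GorU is active, so *irpJ* is transcribed.
So IrpJ is produced and active.
Activator IrpJ is present, so *kulG* is transcribed.
→ *kulG* is ON in B.

both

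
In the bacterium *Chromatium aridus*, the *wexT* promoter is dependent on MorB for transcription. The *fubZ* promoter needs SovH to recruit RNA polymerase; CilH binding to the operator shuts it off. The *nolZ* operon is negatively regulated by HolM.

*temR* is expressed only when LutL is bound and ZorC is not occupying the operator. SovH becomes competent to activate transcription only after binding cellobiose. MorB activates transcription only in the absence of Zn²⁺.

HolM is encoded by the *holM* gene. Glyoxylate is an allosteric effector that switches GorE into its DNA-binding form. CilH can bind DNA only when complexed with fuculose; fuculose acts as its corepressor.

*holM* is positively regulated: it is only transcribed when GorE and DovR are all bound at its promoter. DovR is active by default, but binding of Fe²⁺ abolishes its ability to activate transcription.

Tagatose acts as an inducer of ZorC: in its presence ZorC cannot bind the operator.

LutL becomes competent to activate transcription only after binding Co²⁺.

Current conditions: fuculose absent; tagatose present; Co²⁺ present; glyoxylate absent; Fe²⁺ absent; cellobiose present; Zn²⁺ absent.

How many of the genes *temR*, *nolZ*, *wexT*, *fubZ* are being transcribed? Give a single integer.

4

Co²⁺ is present, so LutL is active.
Tagatose is present, so ZorC is inactive.
No repressor is bound and LutL is active, so *temR* is transcribed.
→ *temR* is ON.
Glyoxylate is absent, so GorE is inactive.
Fe²⁺ is absent, so DovR is active.
Required activator GorE is absent, so *holM* is not transcribed.
So HolM is not produced.
With no repressor bound, *nolZ* is transcribed.
→ *nolZ* is ON.
Zn²⁺ is absent, so MorB is active.
No repressor is bound and MorB is active, so *wexT* is transcribed.
→ *wexT* is ON.
Cellobiose is present, so SovH is active.
Fuculose is absent, so CilH is inactive.
No repressor is bound and SovH is active, so *fubZ* is transcribed.
→ *fubZ* is ON.
4 of the 4 genes are transcribed.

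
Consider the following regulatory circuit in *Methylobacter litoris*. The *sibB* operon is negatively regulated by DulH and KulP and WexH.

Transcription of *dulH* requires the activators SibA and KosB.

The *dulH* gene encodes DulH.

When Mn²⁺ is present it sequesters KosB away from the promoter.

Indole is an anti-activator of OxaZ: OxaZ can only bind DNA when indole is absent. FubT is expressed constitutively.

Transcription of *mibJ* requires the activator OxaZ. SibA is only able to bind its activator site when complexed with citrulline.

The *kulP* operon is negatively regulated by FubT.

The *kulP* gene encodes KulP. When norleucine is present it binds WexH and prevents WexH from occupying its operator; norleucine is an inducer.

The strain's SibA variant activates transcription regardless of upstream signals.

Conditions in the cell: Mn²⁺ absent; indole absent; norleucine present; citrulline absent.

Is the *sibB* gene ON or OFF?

OFF

SibA is constitutively active in this strain.
Mn²⁺ is absent, so KosB is active.
No repressor is bound and SibA and KosB are active, so *dulH* is transcribed.
So DulH is produced and active.
FubT is produced constitutively and is active.
With repressor FubT bound, *kulP* is not transcribed.
So KulP is not produced.
Norleucine is present, so WexH is inactive.
With repressor DulH bound, *sibB* is not transcribed.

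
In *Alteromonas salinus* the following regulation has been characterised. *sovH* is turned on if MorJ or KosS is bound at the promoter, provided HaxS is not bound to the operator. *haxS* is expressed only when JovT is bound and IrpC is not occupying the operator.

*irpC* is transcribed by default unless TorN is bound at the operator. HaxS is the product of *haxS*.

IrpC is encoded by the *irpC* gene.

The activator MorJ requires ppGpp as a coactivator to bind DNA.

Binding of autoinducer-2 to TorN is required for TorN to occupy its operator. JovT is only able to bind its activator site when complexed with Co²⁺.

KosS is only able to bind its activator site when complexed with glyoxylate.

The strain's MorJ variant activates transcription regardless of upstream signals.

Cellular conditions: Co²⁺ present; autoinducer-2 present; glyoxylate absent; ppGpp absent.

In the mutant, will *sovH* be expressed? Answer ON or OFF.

Autoinducer-2 is present, so TorN is active.
With repressor TorN bound, *irpC* is not transcribed.
So IrpC is not produced.
Co²⁺ is present, so JovT is active.
No repressor is bound and JovT is active, so *haxS* is transcribed.
So HaxS is produced and active.
MorJ is constitutively active in this strain.
Glyoxylate is absent, so KosS is inactive.
With repressor HaxS bound, *sovH* is not transcribed.

OFF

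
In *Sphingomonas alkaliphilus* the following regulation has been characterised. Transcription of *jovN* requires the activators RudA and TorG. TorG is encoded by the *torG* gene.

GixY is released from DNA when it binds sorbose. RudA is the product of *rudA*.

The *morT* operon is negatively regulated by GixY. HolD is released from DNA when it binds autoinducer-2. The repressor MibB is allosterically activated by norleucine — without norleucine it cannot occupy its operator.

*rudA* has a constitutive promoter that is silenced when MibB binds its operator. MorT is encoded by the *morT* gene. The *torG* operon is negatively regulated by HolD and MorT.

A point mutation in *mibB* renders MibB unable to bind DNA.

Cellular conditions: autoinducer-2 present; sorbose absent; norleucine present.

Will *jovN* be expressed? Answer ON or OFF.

MibB is non-functional in this strain, so it has no effect.
With no repressor bound, *rudA* is transcribed.
So RudA is produced and active.
Autoinducer-2 is present, so HolD is inactive.
Sorbose is absent, so GixY is active.
With repressor GixY bound, *morT* is not transcribed.
So MorT is not produced.
With no repressor bound, *torG* is transcribed.
So TorG is produced and active.
No repressor is bound and RudA and TorG are active, so *jovN* is transcribed.

ON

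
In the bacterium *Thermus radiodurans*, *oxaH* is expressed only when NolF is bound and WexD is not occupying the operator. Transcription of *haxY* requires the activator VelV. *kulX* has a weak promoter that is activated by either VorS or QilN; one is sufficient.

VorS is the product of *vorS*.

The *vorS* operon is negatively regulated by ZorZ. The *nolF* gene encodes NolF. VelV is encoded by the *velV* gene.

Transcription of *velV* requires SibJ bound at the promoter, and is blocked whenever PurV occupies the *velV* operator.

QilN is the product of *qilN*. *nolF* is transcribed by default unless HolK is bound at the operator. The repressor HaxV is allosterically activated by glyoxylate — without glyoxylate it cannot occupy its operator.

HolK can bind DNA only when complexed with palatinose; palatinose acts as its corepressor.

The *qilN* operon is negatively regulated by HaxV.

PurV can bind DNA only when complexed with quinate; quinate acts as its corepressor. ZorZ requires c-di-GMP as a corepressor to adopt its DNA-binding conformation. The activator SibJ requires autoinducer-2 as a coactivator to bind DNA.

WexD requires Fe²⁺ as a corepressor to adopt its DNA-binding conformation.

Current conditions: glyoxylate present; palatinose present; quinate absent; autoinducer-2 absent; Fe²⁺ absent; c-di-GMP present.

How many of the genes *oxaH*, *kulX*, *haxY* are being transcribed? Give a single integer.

Palatinose is present, so HolK is active.
With repressor HolK bound, *nolF* is not transcribed.
So NolF is not produced.
Fe²⁺ is absent, so WexD is inactive.
Required activator NolF is absent, so *oxaH* is not transcribed.
→ *oxaH* is OFF.
c-di-GMP is present, so ZorZ is active.
With repressor ZorZ bound, *vorS* is not transcribed.
So VorS is not produced.
Glyoxylate is present, so HaxV is active.
With repressor HaxV bound, *qilN* is not transcribed.
So QilN is not produced.
No activator is available at the *kulX* promoter, so *kulX* is not transcribed.
→ *kulX* is OFF.
Quinate is absent, so PurV is inactive.
Autoinducer-2 is absent, so SibJ is inactive.
Required activator SibJ is absent, so *velV* is not transcribed.
So VelV is not produced.
Required activator VelV is absent, so *haxY* is not transcribed.
→ *haxY* is OFF.
0 of the 3 genes are transcribed.

0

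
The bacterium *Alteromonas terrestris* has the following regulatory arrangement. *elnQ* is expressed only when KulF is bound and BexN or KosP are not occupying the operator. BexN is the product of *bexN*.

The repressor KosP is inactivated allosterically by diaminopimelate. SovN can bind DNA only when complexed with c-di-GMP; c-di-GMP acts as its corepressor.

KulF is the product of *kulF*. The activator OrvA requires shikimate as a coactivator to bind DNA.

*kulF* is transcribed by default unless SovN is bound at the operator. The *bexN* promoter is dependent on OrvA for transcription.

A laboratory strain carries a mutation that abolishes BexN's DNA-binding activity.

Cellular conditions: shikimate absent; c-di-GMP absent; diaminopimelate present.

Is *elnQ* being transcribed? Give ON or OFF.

BexN is non-functional in this strain, so it has no effect.
Diaminopimelate is present, so KosP is inactive.
c-di-GMP is absent, so SovN is inactive.
With no repressor bound, *kulF* is transcribed.
So KulF is produced and active.
No repressor is bound and KulF is active, so *elnQ* is transcribed.

ON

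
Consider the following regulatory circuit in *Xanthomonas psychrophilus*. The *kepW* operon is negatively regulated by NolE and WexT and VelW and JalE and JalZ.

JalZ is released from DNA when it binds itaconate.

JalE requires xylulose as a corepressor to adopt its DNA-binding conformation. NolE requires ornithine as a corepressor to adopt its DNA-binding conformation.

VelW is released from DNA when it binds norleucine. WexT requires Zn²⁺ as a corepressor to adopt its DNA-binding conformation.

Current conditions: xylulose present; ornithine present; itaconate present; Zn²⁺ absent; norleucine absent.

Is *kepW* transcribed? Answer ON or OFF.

OFF

Ornithine is present, so NolE is active.
Zn²⁺ is absent, so WexT is inactive.
Norleucine is absent, so VelW is active.
Xylulose is present, so JalE is active.
Itaconate is present, so JalZ is inactive.
With repressor NolE bound, *kepW* is not transcribed.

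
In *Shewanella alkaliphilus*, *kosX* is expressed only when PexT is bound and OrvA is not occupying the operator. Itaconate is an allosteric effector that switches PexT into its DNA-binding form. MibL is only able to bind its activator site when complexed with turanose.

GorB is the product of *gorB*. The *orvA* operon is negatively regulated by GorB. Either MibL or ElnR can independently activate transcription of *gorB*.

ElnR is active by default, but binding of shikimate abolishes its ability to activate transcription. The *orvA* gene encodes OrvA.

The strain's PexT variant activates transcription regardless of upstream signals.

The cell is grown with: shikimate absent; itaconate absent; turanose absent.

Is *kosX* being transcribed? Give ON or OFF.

Turanose is absent, so MibL is inactive.
Shikimate is absent, so ElnR is active.
Activator ElnR is present, so *gorB* is transcribed.
So GorB is produced and active.
With repressor GorB bound, *orvA* is not transcribed.
So OrvA is not produced.
PexT is constitutively active in this strain.
No repressor is bound and PexT is active, so *kosX* is transcribed.

ON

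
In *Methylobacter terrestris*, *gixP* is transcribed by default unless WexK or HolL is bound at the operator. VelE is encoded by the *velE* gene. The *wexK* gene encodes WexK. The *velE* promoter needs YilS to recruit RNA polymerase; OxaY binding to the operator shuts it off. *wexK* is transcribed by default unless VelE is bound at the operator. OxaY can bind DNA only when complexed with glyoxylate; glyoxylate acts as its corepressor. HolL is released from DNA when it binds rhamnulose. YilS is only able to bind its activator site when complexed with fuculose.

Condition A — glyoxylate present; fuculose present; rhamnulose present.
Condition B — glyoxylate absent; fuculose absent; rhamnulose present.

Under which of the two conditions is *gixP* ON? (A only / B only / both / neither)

neither

Condition A:
Glyoxylate is present, so OxaY is active.
Fuculose is present, so YilS is active.
With repressor OxaY bound, *velE* is not transcribed.
So VelE is not produced.
With no repressor bound, *wexK* is transcribed.
So WexK is produced and active.
Rhamnulose is present, so HolL is inactive.
With repressor WexK bound, *gixP* is not transcribed.
→ *gixP* is OFF in A.
Condition B:
Glyoxylate is absent, so OxaY is inactive.
Fuculose is absent, so YilS is inactive.
Required activator YilS is absent, so *velE* is not transcribed.
So VelE is not produced.
With no repressor bound, *wexK* is transcribed.
So WexK is produced and active.
Rhamnulose is present, so HolL is inactive.
With repressor WexK bound, *gixP* is not transcribed.
→ *gixP* is OFF in B.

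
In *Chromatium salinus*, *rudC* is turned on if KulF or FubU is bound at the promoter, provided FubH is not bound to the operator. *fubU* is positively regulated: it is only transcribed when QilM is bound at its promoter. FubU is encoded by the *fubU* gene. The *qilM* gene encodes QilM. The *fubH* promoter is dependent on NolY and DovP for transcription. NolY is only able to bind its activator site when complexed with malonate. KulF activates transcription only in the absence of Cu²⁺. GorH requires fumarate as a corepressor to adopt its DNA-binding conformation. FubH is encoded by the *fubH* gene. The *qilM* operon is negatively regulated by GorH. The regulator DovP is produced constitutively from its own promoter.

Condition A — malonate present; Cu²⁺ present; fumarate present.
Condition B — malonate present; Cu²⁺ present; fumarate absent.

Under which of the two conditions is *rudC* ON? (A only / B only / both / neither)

neither

Condition A:
Malonate is present, so NolY is active.
DovP is produced constitutively and is active.
No repressor is bound and NolY and DovP are active, so *fubH* is transcribed.
So FubH is produced and active.
Cu²⁺ is present, so KulF is inactive.
Fumarate is present, so GorH is active.
With repressor GorH bound, *qilM* is not transcribed.
So QilM is not produced.
Required activator QilM is absent, so *fubU* is not transcribed.
So FubU is not produced.
With repressor FubH bound, *rudC* is not transcribed.
→ *rudC* is OFF in A.
Condition B:
Malonate is present, so NolY is active.
DovP is produced constitutively and is active.
No repressor is bound and NolY and DovP are active, so *fubH* is transcribed.
So FubH is produced and active.
Cu²⁺ is present, so KulF is inactive.
Fumarate is absent, so GorH is inactive.
With no repressor bound, *qilM* is transcribed.
So QilM is produced and active.
No repressor is bound and QilM is active, so *fubU* is transcribed.
So FubU is produced and active.
With repressor FubH bound, *rudC* is not transcribed.
→ *rudC* is OFF in B.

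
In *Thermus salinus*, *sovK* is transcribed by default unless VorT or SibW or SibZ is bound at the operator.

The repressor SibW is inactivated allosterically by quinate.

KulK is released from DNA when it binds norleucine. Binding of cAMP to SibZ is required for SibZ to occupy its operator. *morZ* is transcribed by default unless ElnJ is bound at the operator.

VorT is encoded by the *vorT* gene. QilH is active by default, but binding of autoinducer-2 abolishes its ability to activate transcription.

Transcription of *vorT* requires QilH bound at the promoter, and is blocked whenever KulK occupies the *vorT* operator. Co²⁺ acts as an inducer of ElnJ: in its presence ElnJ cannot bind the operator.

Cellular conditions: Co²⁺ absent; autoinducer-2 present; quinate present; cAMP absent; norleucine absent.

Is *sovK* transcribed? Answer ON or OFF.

ON

Norleucine is absent, so KulK is active.
Autoinducer-2 is present, so QilH is inactive.
With repressor KulK bound, *vorT* is not transcribed.
So VorT is not produced.
Quinate is present, so SibW is inactive.
cAMP is absent, so SibZ is inactive.
With no repressor bound, *sovK* is transcribed.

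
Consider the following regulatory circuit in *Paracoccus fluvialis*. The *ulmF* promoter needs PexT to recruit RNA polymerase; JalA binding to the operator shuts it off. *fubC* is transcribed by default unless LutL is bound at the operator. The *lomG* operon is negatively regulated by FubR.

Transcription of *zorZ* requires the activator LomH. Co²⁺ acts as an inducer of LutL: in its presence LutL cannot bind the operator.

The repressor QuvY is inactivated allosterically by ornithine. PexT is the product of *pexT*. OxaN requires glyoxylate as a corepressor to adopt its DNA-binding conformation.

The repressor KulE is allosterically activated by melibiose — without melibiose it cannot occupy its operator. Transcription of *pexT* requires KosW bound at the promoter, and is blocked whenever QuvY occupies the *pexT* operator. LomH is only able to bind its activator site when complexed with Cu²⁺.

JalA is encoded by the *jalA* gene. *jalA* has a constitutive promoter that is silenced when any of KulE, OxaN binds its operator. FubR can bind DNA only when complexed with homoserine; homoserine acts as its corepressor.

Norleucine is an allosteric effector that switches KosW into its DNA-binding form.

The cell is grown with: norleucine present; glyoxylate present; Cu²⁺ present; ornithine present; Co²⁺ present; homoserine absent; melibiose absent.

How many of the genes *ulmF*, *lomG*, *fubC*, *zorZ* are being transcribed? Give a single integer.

4

Ornithine is present, so QuvY is inactive.
Norleucine is present, so KosW is active.
No repressor is bound and KosW is active, so *pexT* is transcribed.
So PexT is produced and active.
Melibiose is absent, so KulE is inactive.
Glyoxylate is present, so OxaN is active.
With repressor OxaN bound, *jalA* is not transcribed.
So JalA is not produced.
No repressor is bound and PexT is active, so *ulmF* is transcribed.
→ *ulmF* is ON.
Homoserine is absent, so FubR is inactive.
With no repressor bound, *lomG* is transcribed.
→ *lomG* is ON.
Co²⁺ is present, so LutL is inactive.
With no repressor bound, *fubC* is transcribed.
→ *fubC* is ON.
Cu²⁺ is present, so LomH is active.
No repressor is bound and LomH is active, so *zorZ* is transcribed.
→ *zorZ* is ON.
4 of the 4 genes are transcribed.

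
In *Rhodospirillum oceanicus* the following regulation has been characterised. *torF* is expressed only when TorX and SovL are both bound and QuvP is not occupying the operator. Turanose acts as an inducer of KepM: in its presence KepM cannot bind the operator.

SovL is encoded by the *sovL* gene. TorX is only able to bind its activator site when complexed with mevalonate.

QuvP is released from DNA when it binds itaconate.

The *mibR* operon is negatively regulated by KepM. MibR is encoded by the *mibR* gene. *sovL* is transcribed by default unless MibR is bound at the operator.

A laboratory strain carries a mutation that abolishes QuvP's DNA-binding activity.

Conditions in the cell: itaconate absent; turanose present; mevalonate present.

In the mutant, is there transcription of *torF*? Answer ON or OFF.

QuvP is non-functional in this strain, so it has no effect.
Mevalonate is present, so TorX is active.
Turanose is present, so KepM is inactive.
With no repressor bound, *mibR* is transcribed.
So MibR is produced and active.
With repressor MibR bound, *sovL* is not transcribed.
So SovL is not produced.
Required activator SovL is absent, so *torF* is not transcribed.

OFF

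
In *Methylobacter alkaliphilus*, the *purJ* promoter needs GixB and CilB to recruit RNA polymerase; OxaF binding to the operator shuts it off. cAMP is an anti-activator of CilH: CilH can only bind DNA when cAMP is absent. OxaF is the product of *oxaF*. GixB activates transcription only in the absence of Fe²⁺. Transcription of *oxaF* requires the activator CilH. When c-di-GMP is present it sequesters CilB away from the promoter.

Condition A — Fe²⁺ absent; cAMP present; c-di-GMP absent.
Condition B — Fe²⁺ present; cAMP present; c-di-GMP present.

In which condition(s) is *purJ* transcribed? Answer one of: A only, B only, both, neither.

A only

Condition A:
Fe²⁺ is absent, so GixB is active.
cAMP is present, so CilH is inactive.
Required activator CilH is absent, so *oxaF* is not transcribed.
So OxaF is not produced.
c-di-GMP is absent, so CilB is active.
No repressor is bound and GixB and CilB are active, so *purJ* is transcribed.
→ *purJ* is ON in A.
Condition B:
Fe²⁺ is present, so GixB is inactive.
cAMP is present, so CilH is inactive.
Required activator CilH is absent, so *oxaF* is not transcribed.
So OxaF is not produced.
c-di-GMP is present, so CilB is inactive.
Required activator GixB is absent, so *purJ* is not transcribed.
→ *purJ* is OFF in B.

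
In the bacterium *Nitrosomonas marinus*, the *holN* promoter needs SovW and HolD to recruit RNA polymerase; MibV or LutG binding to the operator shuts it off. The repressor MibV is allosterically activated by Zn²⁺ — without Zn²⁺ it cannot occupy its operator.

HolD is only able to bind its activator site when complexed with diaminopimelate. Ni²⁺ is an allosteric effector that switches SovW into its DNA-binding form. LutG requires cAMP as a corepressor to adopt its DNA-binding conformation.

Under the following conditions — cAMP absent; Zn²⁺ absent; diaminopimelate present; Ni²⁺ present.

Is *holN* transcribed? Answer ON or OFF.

ON

Ni²⁺ is present, so SovW is active.
Diaminopimelate is present, so HolD is active.
Zn²⁺ is absent, so MibV is inactive.
cAMP is absent, so LutG is inactive.
No repressor is bound and SovW and HolD are active, so *holN* is transcribed.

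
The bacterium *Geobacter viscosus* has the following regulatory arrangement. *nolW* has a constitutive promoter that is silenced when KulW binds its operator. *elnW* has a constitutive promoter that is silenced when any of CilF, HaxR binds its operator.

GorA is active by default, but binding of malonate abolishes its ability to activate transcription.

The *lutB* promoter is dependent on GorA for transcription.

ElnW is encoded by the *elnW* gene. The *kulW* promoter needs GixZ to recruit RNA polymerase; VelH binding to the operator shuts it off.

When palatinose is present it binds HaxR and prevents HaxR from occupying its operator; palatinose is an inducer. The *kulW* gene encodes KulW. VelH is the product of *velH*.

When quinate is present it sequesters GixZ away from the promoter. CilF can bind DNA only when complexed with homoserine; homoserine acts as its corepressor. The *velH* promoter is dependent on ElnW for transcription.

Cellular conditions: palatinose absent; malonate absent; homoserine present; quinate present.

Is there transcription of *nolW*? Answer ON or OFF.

ON

Homoserine is present, so CilF is active.
Palatinose is absent, so HaxR is active.
With repressor CilF bound, *elnW* is not transcribed.
So ElnW is not produced.
Required activator ElnW is absent, so *velH* is not transcribed.
So VelH is not produced.
Quinate is present, so GixZ is inactive.
Required activator GixZ is absent, so *kulW* is not transcribed.
So KulW is not produced.
With no repressor bound, *nolW* is transcribed.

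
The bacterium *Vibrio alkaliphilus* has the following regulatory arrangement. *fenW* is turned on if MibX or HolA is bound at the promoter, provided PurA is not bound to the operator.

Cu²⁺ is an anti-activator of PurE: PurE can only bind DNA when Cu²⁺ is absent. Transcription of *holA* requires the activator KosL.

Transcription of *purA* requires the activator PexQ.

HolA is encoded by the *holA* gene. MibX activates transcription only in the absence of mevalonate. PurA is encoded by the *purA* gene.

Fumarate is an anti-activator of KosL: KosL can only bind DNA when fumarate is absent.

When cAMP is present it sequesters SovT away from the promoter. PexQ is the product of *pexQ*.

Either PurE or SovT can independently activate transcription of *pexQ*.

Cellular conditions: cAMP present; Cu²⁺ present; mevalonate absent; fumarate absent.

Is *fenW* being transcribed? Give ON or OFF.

ON

Mevalonate is absent, so MibX is active.
Fumarate is absent, so KosL is active.
No repressor is bound and KosL is active, so *holA* is transcribed.
So HolA is produced and active.
Cu²⁺ is present, so PurE is inactive.
cAMP is present, so SovT is inactive.
No activator is available at the *pexQ* promoter, so *pexQ* is not transcribed.
So PexQ is not produced.
Required activator PexQ is absent, so *purA* is not transcribed.
So PurA is not produced.
Activator MibX is present, so *fenW* is transcribed.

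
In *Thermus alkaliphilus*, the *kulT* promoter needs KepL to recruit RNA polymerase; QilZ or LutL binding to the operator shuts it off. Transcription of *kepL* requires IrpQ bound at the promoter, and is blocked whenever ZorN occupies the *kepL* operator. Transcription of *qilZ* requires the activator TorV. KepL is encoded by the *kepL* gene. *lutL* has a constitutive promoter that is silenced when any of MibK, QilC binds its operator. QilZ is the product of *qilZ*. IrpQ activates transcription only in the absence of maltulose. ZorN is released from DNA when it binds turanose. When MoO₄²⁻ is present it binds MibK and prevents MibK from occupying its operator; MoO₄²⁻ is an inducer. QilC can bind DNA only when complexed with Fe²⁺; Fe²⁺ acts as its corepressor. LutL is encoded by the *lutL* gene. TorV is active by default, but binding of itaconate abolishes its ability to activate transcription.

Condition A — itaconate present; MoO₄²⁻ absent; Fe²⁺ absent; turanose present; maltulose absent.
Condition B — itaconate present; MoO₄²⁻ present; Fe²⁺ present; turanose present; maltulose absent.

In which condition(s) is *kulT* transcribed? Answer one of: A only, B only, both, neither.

both

Condition A:
Itaconate is present, so TorV is inactive.
Required activator TorV is absent, so *qilZ* is not transcribed.
So QilZ is not produced.
MoO₄²⁻ is absent, so MibK is active.
Fe²⁺ is absent, so QilC is inactive.
With repressor MibK bound, *lutL* is not transcribed.
So LutL is not produced.
Turanose is present, so ZorN is inactive.
Maltulose is absent, so IrpQ is active.
No repressor is bound and IrpQ is active, so *kepL* is transcribed.
So KepL is produced and active.
No repressor is bound and KepL is active, so *kulT* is transcribed.
→ *kulT* is ON in A.
Condition B:
Itaconate is present, so TorV is inactive.
Required activator TorV is absent, so *qilZ* is not transcribed.
So QilZ is not produced.
MoO₄²⁻ is present, so MibK is inactive.
Fe²⁺ is present, so QilC is active.
With repressor QilC bound, *lutL* is not transcribed.
So LutL is not produced.
Turanose is present, so ZorN is inactive.
Maltulose is absent, so IrpQ is active.
No repressor is bound and IrpQ is active, so *kepL* is transcribed.
So KepL is produced and active.
No repressor is bound and KepL is active, so *kulT* is transcribed.
→ *kulT* is ON in B.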